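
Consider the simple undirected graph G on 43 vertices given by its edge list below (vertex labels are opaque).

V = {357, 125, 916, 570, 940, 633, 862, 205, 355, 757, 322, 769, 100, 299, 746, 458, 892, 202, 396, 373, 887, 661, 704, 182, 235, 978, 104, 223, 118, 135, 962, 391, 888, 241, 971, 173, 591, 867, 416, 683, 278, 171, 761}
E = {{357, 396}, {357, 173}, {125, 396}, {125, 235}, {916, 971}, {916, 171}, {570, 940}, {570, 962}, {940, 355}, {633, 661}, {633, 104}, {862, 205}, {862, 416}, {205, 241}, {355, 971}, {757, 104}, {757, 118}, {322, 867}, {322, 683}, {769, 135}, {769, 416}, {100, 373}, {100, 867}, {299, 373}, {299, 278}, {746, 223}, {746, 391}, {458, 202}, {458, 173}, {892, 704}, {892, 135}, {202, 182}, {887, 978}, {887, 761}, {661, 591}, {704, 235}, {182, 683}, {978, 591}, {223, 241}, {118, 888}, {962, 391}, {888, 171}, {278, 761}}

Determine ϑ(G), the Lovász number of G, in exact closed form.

43*cos(pi/43)/(cos(pi/43) + 1)

N(104) = {633, 757}, |N(104)| = 2.
N(173) = {357, 458}, |N(173)| = 2.
Vertex 661 has 2 neighbors: 633, 591.
N(182) = {202, 683}, |N(182)| = 2.
Regular of degree 2 on 43 vertices: the odd cycle C_{43}.
The 22 distinct eigenvalues: [2.0, 1.9787, 1.9152, 1.8109, 1.668, 1.4895, 1.2793, 1.0419, 0.7822, 0.5059, 0.2187, -0.073, -0.3633, -0.6458, -0.9145, -1.1637, -1.3881, -1.583, -1.7441, -1.868, -1.9522, -1.9947].
λ_max=2, λ_min=-2*cos(pi/43); ϑ = −43·λ_min/(λ_max−λ_min) = 43*cos(pi/43)/(cos(pi/43) + 1).
= 21.4713… (decimal).
α=21, χ(Ḡ)=22; ϑ=43*cos(pi/43)/(cos(pi/43) + 1) lies between (both strict).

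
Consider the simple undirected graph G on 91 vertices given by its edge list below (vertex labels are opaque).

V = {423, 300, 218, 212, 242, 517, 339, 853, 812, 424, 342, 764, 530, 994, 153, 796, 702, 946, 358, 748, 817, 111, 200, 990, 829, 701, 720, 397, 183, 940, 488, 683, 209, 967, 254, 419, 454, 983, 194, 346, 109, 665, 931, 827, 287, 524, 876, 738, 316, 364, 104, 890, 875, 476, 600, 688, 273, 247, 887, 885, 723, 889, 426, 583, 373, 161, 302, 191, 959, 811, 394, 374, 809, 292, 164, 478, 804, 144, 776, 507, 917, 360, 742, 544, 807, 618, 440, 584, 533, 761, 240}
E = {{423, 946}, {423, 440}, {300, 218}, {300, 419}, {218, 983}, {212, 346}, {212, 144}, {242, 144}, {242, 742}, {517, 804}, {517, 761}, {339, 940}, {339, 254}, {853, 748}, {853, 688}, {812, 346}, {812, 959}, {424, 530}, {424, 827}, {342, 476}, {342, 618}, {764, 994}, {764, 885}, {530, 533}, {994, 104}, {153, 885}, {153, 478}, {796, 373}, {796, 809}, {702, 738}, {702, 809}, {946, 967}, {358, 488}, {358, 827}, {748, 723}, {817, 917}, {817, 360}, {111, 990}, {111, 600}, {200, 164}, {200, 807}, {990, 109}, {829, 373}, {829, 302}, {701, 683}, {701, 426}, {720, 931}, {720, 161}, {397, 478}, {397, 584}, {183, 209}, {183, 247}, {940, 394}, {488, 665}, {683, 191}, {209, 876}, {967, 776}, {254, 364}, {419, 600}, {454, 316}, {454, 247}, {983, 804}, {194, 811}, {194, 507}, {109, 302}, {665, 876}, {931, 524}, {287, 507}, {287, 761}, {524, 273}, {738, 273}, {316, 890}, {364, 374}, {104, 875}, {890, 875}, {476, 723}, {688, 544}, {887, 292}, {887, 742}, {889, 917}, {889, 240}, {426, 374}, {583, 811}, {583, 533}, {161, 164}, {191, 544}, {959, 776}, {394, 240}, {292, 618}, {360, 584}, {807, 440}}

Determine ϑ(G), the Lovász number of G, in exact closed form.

91*cos(pi/91)/(cos(pi/91) + 1)

N(827) = {424, 358}, |N(827)| = 2.
Vertex 104 has 2 neighbors: 994, 875.
Vertex 342 has 2 neighbors: 476, 618.
N(287) = {507, 761}, |N(287)| = 2.
91-vertex 2-regular graph: connected 2-regular on 91 ⇒ C_{91}.
A has 46 distinct eigenvalues ≈ [2.0, 1.995235, 1.980961, 1.957247, 1.924206, 1.881995, 1.830816, 1.770912, 1.702569, 1.626112, 1.541906, 1.450353, 1.351887, 1.24698, 1.136129, 1.019865, 0.898741, 0.773333, 0.644241, 0.512078, 0.377475, 0.241073, 0.103523, -0.034521, -0.172401, -0.309459, -0.445042, -0.578504, -0.70921, -0.836536, -0.959875, -1.07864, -1.192265, -1.300208, -1.401955, -1.497021, -1.584954, -1.665333, -1.737776, -1.801938, -1.857512, -1.904235, -1.941884, -1.970278, -1.989283, -1.998808].
−91·(-2*cos(pi/91)) / ((2)−(-2*cos(pi/91))) = 91*cos(pi/91)/(cos(pi/91) + 1) = ϑ(G).
≈ 45.48644016 (to 8 d.p.).
Check 45 ≤ 91*cos(pi/91)/(cos(pi/91) + 1) ≤ 46: both strict.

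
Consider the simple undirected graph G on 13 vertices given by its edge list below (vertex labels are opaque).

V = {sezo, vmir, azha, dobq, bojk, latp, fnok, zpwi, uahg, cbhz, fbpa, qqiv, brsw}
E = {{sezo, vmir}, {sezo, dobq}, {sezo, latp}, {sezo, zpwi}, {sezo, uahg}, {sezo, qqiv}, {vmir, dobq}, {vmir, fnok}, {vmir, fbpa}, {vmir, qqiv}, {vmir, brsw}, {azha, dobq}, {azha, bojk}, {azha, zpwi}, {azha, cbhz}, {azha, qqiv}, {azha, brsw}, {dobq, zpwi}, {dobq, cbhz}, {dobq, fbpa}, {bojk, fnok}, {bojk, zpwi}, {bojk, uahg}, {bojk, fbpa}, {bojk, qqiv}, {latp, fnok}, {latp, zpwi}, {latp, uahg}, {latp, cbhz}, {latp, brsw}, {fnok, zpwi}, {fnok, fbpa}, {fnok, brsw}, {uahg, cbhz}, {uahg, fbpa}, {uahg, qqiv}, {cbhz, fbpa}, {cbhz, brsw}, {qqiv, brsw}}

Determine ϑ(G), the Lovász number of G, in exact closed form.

sqrt(13)

deg(latp) = 6; N(latp) = {sezo, fnok, zpwi, uahg, cbhz, brsw}.
N(qqiv) = {sezo, vmir, azha, bojk, uahg, brsw}, |N(qqiv)| = 6.
deg(brsw) = 6; N(brsw) = {vmir, azha, latp, fnok, cbhz, qqiv}.
N(fnok) = {vmir, bojk, latp, zpwi, fbpa, brsw}, |N(fnok)| = 6.
6-regular, N=13; strongly regular (13,6,2,3).
The 3 distinct eigenvalues: [6.0, 1.302776, -2.302776].
Lovász: ϑ = −13(-sqrt(13)/2 - 1/2)/(6+-(-sqrt(13)/2 - 1/2)) = sqrt(13).
Numerically 3.60555.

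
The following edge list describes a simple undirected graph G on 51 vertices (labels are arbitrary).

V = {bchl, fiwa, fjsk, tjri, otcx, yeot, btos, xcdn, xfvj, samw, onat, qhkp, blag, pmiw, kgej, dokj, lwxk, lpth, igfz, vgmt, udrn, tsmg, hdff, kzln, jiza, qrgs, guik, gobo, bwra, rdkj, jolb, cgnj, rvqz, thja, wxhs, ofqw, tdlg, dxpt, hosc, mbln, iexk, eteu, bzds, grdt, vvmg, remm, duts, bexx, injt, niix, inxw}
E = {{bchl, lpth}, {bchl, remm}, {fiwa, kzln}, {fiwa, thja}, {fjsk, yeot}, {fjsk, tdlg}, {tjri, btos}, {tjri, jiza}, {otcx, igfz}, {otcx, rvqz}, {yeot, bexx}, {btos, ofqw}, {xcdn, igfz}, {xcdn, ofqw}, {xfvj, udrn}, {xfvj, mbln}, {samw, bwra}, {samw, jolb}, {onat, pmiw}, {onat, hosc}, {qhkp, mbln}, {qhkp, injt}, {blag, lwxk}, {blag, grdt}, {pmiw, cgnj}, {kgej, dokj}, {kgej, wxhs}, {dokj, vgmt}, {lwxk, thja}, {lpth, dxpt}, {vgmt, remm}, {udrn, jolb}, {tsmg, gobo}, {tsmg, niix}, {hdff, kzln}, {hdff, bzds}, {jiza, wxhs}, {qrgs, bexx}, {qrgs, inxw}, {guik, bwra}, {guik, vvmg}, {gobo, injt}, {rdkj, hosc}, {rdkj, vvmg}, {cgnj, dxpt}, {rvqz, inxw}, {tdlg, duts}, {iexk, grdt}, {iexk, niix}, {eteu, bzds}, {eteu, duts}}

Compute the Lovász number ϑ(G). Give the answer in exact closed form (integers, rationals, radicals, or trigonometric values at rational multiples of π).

deg(hdff) = 2; N(hdff) = {kzln, bzds}.
N(pmiw) = {onat, cgnj}, |N(pmiw)| = 2.
N(bzds) = {hdff, eteu}, |N(bzds)| = 2.
Vertex udrn has 2 neighbors: xfvj, jolb.
2-regular, N=51; connected 2-regular on 51 ⇒ C_{51}.
spec(A) ≈ [2.0, 1.985, 1.94, 1.865, 1.762, 1.632, 1.478, 1.301, 1.105, 0.891, 0.665, 0.428, 0.185, -0.062, -0.307, -0.547, -0.78, -1.0, -1.205, -1.392, -1.558, -1.7, -1.817, -1.906, -1.966, -1.996] (distinct, 3 d.p.).
With N=51: ϑ(G) = 51·(-(-1)*2*cos(pi/51))/(2−(-2*cos(pi/51))) = 51*cos(pi/51)/(cos(pi/51) + 1).
Numerically 25.47579449.
α=25, χ(Ḡ)=26; ϑ=51*cos(pi/51)/(cos(pi/51) + 1) lies between (both strict).

51*cos(pi/51)/(cos(pi/51) + 1)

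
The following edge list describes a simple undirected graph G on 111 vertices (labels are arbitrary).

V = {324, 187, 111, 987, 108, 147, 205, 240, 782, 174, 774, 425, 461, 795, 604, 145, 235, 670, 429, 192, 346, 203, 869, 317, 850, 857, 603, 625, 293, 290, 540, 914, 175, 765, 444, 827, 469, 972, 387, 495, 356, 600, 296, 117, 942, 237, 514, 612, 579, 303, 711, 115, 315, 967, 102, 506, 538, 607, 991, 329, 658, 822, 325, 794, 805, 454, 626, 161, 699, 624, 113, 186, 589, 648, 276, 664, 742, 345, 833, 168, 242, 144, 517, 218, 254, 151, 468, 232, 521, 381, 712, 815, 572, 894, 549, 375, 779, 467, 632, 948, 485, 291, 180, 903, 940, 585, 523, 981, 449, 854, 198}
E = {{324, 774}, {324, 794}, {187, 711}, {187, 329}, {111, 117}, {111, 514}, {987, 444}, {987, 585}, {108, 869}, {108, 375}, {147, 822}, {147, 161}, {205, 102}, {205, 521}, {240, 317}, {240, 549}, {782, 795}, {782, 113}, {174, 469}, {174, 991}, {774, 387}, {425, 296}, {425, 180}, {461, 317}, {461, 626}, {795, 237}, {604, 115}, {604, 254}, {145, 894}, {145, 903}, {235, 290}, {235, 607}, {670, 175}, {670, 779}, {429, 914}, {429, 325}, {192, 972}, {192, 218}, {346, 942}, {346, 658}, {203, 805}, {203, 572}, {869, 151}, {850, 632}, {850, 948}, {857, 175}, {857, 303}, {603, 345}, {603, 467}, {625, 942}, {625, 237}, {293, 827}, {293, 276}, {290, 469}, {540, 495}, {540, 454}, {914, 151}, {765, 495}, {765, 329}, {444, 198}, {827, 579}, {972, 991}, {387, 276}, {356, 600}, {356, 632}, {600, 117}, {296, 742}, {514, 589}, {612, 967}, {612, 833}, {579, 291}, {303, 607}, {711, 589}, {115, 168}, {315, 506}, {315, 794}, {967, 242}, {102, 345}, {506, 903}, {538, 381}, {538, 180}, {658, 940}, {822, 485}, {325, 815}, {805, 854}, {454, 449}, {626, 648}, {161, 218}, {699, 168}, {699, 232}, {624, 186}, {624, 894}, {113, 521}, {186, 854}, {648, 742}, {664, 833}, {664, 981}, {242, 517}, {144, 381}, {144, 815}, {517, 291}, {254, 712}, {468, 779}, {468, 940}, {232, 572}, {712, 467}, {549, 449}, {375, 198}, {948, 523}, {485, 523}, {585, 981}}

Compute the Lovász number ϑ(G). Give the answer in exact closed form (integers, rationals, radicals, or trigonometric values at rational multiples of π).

111*cos(pi/111)/(cos(pi/111) + 1)

Vertex 218 has 2 neighbors: 192, 161.
N(632) = {850, 356}, |N(632)| = 2.
Vertex 345 has 2 neighbors: 603, 102.
N(111) = {117, 514}, |N(111)| = 2.
111-vertex 2-regular graph: this is C_{111}, the 111-cycle.
spec(A) ≈ [2.0, 1.996797, 1.987197, 1.971232, 1.948952, 1.920429, 1.885755, 1.84504, 1.798414, 1.746028, 1.688049, 1.624662, 1.556072, 1.482496, 1.404172, 1.321349, 1.234294, 1.143286, 1.048615, 0.950584, 0.849509, 0.745713, 0.639528, 0.531294, 0.421359, 0.310073, 0.197795, 0.084882, -0.028302, -0.141395, -0.254036, -0.365862, -0.476517, -0.585646, -0.692898, -0.797931, -0.900407, -1.0, -1.096389, -1.189266, -1.278334, -1.363307, -1.443912, -1.519892, -1.591004, -1.657019, -1.717727, -1.772931, -1.822457, -1.866145, -1.903855, -1.935466, -1.960877, -1.980007, -1.992795, -1.999199] (distinct, 6 d.p.).
Lovász: ϑ = −111(-2*cos(pi/111))/(2+-(-1)*2*cos(pi/111)) = 111*cos(pi/111)/(cos(pi/111) + 1).
ϑ(G) ≈ 55.48888.
55 ≤ 111*cos(pi/111)/(cos(pi/111) + 1) ≤ 56: both strict.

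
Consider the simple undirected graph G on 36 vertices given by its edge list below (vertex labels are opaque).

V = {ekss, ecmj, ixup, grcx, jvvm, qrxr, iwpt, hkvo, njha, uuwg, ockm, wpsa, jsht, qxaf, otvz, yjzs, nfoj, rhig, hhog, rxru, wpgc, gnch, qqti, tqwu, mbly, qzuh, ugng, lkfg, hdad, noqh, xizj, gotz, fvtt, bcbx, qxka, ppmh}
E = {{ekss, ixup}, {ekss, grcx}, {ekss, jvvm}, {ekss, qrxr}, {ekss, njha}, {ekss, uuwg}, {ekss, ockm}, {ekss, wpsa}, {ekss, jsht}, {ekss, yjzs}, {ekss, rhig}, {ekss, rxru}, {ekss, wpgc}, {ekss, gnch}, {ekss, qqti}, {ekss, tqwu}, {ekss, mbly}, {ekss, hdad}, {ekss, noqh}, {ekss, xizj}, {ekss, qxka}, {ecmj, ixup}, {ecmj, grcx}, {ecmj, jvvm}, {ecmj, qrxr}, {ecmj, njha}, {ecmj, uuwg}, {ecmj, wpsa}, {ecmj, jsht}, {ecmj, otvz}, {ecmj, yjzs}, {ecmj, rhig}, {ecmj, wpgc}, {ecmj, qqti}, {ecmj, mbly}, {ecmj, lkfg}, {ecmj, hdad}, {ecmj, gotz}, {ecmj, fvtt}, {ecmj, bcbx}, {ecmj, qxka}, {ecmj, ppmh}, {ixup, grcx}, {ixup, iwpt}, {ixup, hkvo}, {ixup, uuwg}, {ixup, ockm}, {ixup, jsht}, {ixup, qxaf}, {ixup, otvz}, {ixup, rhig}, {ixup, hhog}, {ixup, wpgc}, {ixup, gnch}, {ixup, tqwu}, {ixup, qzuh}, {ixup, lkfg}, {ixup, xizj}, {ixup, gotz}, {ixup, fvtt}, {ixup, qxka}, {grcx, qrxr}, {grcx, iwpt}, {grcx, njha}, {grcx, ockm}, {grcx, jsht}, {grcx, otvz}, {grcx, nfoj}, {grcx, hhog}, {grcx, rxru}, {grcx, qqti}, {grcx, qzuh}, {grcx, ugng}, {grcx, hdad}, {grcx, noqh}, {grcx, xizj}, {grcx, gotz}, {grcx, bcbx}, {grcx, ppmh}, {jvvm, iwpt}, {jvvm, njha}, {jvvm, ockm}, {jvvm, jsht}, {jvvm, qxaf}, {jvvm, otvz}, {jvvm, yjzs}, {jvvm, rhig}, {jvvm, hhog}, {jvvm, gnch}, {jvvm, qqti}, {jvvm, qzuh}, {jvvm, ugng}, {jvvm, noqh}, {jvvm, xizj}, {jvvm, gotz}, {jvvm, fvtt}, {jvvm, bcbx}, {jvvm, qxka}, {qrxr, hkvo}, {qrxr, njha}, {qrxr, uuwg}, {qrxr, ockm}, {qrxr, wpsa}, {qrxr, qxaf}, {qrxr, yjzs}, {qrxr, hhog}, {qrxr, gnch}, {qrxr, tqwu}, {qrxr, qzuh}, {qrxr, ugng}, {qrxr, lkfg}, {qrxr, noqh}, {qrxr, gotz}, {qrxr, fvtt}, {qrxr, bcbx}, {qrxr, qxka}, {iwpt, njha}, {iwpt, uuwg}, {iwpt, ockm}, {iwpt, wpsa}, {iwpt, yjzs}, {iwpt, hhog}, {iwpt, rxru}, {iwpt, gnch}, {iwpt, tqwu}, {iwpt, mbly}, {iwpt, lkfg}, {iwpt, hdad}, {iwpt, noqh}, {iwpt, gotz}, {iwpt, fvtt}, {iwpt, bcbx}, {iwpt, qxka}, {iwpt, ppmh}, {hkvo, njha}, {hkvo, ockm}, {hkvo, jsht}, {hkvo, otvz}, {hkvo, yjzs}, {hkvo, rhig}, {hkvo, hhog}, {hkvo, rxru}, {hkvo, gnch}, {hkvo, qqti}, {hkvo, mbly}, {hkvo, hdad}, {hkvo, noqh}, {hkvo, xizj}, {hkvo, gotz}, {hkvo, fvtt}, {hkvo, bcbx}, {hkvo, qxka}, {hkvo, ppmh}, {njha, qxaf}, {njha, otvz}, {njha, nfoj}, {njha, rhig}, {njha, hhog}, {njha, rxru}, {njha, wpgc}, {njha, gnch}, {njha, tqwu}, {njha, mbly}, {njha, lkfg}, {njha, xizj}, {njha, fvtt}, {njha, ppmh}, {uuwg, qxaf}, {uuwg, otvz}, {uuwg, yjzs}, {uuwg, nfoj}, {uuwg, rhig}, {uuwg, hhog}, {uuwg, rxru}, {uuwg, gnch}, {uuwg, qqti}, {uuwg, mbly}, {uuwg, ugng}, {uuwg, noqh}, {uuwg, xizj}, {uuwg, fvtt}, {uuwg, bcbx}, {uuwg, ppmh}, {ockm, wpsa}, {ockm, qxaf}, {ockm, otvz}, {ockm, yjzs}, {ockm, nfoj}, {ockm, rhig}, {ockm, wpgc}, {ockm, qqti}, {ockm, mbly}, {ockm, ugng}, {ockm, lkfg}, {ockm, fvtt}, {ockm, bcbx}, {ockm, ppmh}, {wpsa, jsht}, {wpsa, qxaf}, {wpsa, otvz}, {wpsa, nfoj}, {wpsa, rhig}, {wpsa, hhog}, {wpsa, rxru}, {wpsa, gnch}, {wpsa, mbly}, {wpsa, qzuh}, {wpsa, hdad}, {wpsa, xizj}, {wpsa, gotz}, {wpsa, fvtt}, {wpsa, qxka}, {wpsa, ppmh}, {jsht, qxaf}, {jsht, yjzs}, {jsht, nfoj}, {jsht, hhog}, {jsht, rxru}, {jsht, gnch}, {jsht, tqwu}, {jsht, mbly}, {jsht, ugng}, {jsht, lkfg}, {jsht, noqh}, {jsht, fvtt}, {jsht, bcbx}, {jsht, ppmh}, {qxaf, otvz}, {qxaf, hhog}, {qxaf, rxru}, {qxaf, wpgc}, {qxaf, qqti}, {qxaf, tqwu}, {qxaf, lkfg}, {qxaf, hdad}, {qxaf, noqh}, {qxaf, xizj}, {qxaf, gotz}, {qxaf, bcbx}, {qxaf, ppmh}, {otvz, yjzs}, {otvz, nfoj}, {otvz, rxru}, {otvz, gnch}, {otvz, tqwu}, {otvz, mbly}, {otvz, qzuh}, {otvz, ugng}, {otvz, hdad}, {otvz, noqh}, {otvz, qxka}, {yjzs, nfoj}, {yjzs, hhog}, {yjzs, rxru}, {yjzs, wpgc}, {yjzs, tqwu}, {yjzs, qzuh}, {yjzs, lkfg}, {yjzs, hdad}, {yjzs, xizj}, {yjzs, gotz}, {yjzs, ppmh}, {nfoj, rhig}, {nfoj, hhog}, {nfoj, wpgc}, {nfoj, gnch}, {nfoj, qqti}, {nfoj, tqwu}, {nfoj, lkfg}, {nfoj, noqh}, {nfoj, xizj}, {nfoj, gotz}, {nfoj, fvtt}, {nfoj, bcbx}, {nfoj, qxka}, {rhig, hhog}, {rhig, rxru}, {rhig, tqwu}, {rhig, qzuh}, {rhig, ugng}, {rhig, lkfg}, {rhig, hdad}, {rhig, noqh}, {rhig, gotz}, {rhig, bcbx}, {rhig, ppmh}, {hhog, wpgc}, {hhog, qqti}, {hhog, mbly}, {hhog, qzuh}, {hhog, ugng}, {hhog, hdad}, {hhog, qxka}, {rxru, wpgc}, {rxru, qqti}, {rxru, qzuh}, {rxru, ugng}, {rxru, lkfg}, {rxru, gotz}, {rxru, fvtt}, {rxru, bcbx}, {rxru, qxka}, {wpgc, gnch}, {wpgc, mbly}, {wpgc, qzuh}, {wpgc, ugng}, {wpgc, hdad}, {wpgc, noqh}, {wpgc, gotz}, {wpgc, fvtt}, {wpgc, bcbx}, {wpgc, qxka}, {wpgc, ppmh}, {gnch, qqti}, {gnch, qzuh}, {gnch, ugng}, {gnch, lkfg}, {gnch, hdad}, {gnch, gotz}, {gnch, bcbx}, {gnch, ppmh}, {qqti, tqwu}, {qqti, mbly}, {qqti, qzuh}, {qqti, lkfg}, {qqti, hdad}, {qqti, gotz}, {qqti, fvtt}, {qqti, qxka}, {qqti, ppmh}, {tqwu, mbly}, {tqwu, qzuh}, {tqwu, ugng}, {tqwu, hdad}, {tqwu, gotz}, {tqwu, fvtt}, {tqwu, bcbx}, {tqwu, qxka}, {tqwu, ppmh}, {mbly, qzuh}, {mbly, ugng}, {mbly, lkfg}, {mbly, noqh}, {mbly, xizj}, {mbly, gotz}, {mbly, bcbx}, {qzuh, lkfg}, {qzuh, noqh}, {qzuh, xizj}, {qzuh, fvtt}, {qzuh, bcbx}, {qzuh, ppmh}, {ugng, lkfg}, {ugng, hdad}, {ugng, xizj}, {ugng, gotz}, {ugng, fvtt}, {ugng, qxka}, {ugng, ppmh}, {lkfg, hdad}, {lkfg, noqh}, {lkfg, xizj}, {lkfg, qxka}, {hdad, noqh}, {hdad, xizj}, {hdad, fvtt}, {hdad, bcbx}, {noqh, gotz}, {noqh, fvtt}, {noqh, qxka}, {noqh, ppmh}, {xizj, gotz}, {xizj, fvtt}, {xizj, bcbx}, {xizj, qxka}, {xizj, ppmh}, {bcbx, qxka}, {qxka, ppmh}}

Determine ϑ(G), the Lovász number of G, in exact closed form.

N(qxka) = {ekss, ecmj, ixup, jvvm, qrxr, iwpt, hkvo, wpsa, otvz, nfoj, hhog, rxru, wpgc, qqti, tqwu, ugng, lkfg, noqh, xizj, bcbx, ppmh}, |N(qxka)| = 21.
Vertex gnch has 21 neighbors: ekss, ixup, jvvm, qrxr, iwpt, hkvo, njha, uuwg, wpsa, jsht, otvz, nfoj, wpgc, qqti, qzuh, ugng, lkfg, hdad, gotz, bcbx, ppmh.
N(hhog) = {ixup, grcx, jvvm, qrxr, iwpt, hkvo, njha, uuwg, wpsa, jsht, qxaf, yjzs, nfoj, rhig, wpgc, qqti, mbly, qzuh, ugng, hdad, qxka}, |N(hhog)| = 21.
Vertex uuwg has 21 neighbors: ekss, ecmj, ixup, qrxr, iwpt, qxaf, otvz, yjzs, nfoj, rhig, hhog, rxru, gnch, qqti, mbly, ugng, noqh, xizj, fvtt, bcbx, ppmh.
21-regular, N=36; Kneser-type, 2-subsets of [9].
The 3 distinct eigenvalues: [21.0, 1.0, -6.0].
With N=36: ϑ(G) = 36·(-1*(-6))/(21−(-6)) = 8.
ϑ(G) ≈ 8.00000000.

8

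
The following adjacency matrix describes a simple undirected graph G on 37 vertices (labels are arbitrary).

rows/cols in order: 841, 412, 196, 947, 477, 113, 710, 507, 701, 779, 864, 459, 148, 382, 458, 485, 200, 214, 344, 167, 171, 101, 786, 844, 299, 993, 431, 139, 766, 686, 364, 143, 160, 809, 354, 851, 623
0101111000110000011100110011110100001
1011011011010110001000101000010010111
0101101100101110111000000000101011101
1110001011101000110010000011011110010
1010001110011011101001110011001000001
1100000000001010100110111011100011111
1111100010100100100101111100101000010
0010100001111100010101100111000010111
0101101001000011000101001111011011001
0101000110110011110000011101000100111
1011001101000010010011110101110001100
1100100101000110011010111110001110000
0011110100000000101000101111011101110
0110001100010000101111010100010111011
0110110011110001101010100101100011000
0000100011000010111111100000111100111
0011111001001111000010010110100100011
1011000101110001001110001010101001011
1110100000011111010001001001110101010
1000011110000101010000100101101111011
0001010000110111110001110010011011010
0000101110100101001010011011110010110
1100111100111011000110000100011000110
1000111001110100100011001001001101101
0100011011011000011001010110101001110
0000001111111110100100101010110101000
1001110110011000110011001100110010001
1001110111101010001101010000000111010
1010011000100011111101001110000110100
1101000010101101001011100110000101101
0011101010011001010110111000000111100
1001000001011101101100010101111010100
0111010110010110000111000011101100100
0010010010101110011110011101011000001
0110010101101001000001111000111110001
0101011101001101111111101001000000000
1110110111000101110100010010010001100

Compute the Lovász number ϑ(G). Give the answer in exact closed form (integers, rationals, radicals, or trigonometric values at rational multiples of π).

Vertex 786 has 18 neighbors: 841, 412, 477, 113, 710, 507, 864, 459, 148, 458, 485, 167, 171, 993, 686, 364, 354, 851.
Vertex 864 has 18 neighbors: 841, 196, 947, 710, 507, 779, 458, 214, 171, 101, 786, 844, 993, 139, 766, 686, 809, 354.
deg(364) = 18; N(364) = {196, 947, 477, 710, 701, 459, 148, 485, 214, 167, 171, 786, 844, 299, 143, 160, 809, 354}.
Vertex 701 has 18 neighbors: 412, 947, 477, 710, 779, 458, 485, 167, 101, 299, 993, 431, 139, 686, 364, 160, 809, 623.
37-vertex 18-regular graph: SR(37,18,8,9) — a Paley graph.
Distinct eigenvalues (to 5 d.p.): [18.0, 2.54138, -3.54138].
−37·(-sqrt(37)/2 - 1/2) / ((18)−(-sqrt(37)/2 - 1/2)) = sqrt(37) = ϑ(G).
ϑ(G) ≈ 6.0828.

sqrt(37)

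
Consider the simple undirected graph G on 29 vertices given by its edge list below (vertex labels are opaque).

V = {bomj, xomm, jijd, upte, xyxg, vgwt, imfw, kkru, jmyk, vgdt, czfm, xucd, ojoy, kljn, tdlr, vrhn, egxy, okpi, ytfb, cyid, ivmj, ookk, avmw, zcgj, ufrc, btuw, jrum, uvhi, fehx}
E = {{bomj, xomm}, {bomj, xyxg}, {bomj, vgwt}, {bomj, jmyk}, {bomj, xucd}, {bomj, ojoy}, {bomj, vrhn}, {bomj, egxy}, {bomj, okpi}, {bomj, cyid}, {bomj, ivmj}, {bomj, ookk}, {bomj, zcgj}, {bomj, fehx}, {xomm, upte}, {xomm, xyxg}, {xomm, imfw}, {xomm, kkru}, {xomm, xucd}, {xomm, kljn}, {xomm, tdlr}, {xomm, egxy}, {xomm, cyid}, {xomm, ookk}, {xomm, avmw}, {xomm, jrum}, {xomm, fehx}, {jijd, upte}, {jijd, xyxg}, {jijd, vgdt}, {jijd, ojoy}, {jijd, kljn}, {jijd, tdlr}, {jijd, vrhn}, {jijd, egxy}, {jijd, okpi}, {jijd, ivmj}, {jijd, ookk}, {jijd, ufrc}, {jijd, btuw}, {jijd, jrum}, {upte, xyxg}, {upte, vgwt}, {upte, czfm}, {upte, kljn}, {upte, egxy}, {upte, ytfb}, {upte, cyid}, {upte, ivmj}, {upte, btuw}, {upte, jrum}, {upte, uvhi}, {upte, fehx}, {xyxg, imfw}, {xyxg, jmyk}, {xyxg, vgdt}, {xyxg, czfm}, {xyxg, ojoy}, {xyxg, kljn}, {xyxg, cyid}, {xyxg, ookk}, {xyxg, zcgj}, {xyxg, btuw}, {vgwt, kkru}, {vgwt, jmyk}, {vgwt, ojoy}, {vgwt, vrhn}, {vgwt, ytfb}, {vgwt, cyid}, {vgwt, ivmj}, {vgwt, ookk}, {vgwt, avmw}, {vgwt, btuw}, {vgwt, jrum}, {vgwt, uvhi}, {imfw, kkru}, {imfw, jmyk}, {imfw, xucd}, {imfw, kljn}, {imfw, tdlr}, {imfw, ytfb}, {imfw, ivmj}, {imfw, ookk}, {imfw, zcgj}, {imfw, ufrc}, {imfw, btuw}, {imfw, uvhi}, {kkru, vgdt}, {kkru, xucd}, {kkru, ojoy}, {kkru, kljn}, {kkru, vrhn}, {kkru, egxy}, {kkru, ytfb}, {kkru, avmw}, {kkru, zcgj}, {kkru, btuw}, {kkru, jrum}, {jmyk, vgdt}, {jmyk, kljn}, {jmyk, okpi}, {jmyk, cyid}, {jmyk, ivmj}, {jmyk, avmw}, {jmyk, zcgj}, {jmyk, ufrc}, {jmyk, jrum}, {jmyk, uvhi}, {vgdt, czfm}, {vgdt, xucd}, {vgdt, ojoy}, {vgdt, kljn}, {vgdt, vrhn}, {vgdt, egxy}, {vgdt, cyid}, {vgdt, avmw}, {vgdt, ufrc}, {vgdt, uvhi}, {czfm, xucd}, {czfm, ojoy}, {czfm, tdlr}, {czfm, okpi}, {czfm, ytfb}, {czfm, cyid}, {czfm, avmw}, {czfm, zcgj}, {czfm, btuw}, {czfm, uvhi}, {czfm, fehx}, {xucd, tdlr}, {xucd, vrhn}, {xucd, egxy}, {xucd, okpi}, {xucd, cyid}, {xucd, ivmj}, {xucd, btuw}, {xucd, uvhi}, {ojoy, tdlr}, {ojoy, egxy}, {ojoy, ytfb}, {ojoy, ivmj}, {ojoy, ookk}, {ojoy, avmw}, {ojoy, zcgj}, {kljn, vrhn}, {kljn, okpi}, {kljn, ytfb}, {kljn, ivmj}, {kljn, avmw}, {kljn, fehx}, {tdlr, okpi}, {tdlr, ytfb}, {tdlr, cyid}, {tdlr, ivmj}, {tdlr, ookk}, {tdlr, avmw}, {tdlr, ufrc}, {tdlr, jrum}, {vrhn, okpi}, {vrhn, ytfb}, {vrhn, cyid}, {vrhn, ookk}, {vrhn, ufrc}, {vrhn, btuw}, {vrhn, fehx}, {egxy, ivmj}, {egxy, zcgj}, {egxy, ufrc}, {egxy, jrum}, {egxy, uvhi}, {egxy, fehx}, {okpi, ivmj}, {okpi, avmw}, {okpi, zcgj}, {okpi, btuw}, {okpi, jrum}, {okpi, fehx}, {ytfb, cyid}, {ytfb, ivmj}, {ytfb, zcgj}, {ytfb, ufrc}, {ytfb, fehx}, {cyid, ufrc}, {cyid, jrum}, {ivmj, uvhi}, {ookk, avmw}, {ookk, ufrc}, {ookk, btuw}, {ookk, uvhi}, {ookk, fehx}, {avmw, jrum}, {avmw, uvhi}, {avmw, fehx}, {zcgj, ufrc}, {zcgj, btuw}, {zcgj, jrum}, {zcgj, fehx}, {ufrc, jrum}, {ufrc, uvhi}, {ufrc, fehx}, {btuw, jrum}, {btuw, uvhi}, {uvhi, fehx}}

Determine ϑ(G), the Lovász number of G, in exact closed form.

sqrt(29)

N(jrum) = {xomm, jijd, upte, vgwt, kkru, jmyk, tdlr, egxy, okpi, cyid, avmw, zcgj, ufrc, btuw}, |N(jrum)| = 14.
deg(bomj) = 14; N(bomj) = {xomm, xyxg, vgwt, jmyk, xucd, ojoy, vrhn, egxy, okpi, cyid, ivmj, ookk, zcgj, fehx}.
N(jijd) = {upte, xyxg, vgdt, ojoy, kljn, tdlr, vrhn, egxy, okpi, ivmj, ookk, ufrc, btuw, jrum}, |N(jijd)| = 14.
N(vgwt) = {bomj, upte, kkru, jmyk, ojoy, vrhn, ytfb, cyid, ivmj, ookk, avmw, btuw, jrum, uvhi}, |N(vgwt)| = 14.
Every vertex has degree 14 (N=29); Paley(29): SR with (k,λ,μ)=(14,6,7).
The 3 distinct eigenvalues: [14.0, 2.19258, -3.19258].
Lovász (edge-transitive): ϑ = −29·(-sqrt(29)/2 - 1/2)/((14)−(-sqrt(29)/2 - 1/2)) = sqrt(29).
ϑ(G) ≈ 5.38516.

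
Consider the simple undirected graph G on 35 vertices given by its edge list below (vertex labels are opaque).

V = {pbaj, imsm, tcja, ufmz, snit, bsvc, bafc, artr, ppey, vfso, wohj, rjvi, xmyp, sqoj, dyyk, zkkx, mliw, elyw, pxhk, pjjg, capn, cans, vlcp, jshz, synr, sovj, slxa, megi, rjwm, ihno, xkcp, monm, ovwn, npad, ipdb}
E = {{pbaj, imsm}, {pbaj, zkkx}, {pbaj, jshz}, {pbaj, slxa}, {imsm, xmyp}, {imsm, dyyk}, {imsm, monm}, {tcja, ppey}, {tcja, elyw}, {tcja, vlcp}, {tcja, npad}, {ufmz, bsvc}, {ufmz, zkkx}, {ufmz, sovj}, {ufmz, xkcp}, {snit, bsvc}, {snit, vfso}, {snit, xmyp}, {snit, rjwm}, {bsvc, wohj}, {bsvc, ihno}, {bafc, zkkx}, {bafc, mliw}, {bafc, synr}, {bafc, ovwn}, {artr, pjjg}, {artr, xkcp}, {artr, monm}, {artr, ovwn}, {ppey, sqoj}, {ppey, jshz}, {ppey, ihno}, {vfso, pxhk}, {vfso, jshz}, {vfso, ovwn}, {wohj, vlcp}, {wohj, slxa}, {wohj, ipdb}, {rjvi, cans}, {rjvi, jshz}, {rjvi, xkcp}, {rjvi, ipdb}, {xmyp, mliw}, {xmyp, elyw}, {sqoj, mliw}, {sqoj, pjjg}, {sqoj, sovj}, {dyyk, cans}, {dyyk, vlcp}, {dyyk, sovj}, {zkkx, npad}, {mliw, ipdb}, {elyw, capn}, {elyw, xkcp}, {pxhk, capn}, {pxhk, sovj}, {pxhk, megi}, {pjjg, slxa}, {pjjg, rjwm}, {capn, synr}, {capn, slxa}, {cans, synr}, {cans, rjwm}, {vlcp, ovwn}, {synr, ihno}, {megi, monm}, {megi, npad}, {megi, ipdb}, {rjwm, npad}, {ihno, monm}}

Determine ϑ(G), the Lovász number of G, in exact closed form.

Vertex snit has 4 neighbors: bsvc, vfso, xmyp, rjwm.
Vertex xkcp has 4 neighbors: ufmz, artr, rjvi, elyw.
deg(ipdb) = 4; N(ipdb) = {wohj, rjvi, mliw, megi}.
N(ovwn) = {bafc, artr, vfso, vlcp}, |N(ovwn)| = 4.
Regular of degree 4 on 35 vertices: Kneser K(7,3) on C(7,3)=35 vertices.
spec(A) ≈ [4.0, 2.0, -1.0, -3.0] (distinct, 6 d.p.).
−35·(-3) / ((4)−(-3)) = 15 = ϑ(G).
ϑ(G) ≈ 15.000000.

15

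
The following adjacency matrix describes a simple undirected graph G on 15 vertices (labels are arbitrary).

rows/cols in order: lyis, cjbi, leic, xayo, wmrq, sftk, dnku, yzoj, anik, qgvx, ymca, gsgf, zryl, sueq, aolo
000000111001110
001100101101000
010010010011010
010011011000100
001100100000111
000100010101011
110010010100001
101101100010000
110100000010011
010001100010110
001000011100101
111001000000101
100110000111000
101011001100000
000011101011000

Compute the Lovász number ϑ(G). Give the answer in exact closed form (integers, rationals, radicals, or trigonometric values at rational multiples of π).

5

deg(aolo) = 6; N(aolo) = {wmrq, sftk, dnku, anik, ymca, gsgf}.
N(wmrq) = {leic, xayo, dnku, zryl, sueq, aolo}, |N(wmrq)| = 6.
deg(leic) = 6; N(leic) = {cjbi, wmrq, yzoj, ymca, gsgf, sueq}.
deg(sftk) = 6; N(sftk) = {xayo, yzoj, qgvx, gsgf, sueq, aolo}.
6-regular, N=15; Kneser-type, 2-subsets of [6].
A has 3 distinct eigenvalues ≈ [6.0, 1.0, -3.0].
Lovász (edge-transitive): ϑ = −15·(-3)/((6)−(-3)) = 5.
Numerically 5.0000.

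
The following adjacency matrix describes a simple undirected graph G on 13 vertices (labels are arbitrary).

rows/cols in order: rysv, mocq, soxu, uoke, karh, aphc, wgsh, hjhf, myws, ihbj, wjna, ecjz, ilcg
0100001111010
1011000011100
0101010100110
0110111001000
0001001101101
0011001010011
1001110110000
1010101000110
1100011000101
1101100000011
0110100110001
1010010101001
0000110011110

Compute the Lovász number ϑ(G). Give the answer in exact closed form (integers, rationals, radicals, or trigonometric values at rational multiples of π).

N(soxu) = {mocq, uoke, aphc, hjhf, wjna, ecjz}, |N(soxu)| = 6.
Vertex wgsh has 6 neighbors: rysv, uoke, karh, aphc, hjhf, myws.
Vertex wjna has 6 neighbors: mocq, soxu, karh, hjhf, myws, ilcg.
deg(ihbj) = 6; N(ihbj) = {rysv, mocq, uoke, karh, ecjz, ilcg}.
13-vertex 6-regular graph: Paley(13): SR with (k,λ,μ)=(6,2,3).
A has 3 distinct eigenvalues ≈ [6.0, 1.30278, -2.30278].
Lovász (edge-transitive): ϑ = −13·(-sqrt(13)/2 - 1/2)/((6)−(-sqrt(13)/2 - 1/2)) = sqrt(13).
ϑ(G) ≈ 3.605551275.

sqrt(13)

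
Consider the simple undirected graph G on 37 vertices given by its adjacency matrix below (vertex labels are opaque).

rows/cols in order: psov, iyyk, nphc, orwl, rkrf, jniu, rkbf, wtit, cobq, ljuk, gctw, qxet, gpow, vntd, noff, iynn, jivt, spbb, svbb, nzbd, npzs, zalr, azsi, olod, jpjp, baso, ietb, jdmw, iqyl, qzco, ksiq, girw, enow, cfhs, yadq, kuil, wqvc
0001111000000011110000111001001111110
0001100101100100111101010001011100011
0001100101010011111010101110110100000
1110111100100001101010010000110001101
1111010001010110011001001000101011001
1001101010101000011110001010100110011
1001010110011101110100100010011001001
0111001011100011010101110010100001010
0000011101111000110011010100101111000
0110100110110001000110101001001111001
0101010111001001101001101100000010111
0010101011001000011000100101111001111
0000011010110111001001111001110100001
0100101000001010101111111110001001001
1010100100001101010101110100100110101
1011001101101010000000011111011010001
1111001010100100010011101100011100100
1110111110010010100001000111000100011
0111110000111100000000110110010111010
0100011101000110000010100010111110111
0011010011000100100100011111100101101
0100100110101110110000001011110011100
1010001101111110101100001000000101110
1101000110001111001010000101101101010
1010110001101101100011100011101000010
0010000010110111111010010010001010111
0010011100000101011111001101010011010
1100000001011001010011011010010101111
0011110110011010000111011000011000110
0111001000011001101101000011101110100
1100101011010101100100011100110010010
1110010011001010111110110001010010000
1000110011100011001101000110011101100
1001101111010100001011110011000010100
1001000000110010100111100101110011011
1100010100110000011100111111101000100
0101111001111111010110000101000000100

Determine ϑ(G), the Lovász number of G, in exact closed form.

N(azsi) = {psov, nphc, rkbf, wtit, ljuk, gctw, qxet, gpow, vntd, noff, jivt, svbb, nzbd, jpjp, girw, cfhs, yadq, kuil}, |N(azsi)| = 18.
N(jivt) = {psov, iyyk, nphc, orwl, rkbf, cobq, gctw, vntd, spbb, npzs, zalr, azsi, jpjp, baso, qzco, ksiq, girw, yadq}, |N(jivt)| = 18.
deg(jniu) = 18; N(jniu) = {psov, orwl, rkrf, rkbf, cobq, gctw, gpow, spbb, svbb, nzbd, npzs, jpjp, ietb, iqyl, girw, enow, kuil, wqvc}.
deg(iyyk) = 18; N(iyyk) = {orwl, rkrf, wtit, ljuk, gctw, vntd, jivt, spbb, svbb, nzbd, zalr, olod, jdmw, qzco, ksiq, girw, kuil, wqvc}.
G on 37 vertices is 18-regular; Paley(37): SR with (k,λ,μ)=(18,8,9).
A has 3 distinct eigenvalues ≈ [18.0, 2.541381, -3.541381].
With N=37: ϑ(G) = 37·(-(-sqrt(37)/2 - 1/2))/(18−(-sqrt(37)/2 - 1/2)) = sqrt(37).
≈ 6.0828 (to 4 d.p.).

sqrt(37)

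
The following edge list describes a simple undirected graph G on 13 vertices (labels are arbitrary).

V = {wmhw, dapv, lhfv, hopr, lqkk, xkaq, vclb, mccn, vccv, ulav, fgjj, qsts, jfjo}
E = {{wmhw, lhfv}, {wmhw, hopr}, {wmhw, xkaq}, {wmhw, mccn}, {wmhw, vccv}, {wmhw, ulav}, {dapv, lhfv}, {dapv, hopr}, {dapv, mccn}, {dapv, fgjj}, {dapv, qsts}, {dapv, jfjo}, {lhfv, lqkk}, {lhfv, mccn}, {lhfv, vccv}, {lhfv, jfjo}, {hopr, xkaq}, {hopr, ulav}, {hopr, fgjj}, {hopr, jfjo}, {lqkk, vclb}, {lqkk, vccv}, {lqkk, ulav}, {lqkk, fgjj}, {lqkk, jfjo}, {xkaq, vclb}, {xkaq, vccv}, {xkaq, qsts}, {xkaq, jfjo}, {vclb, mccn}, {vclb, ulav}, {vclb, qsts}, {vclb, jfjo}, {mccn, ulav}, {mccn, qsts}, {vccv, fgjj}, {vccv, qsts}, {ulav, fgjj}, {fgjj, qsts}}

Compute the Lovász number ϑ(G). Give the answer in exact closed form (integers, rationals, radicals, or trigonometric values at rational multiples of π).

Vertex lhfv has 6 neighbors: wmhw, dapv, lqkk, mccn, vccv, jfjo.
deg(lqkk) = 6; N(lqkk) = {lhfv, vclb, vccv, ulav, fgjj, jfjo}.
deg(vclb) = 6; N(vclb) = {lqkk, xkaq, mccn, ulav, qsts, jfjo}.
Vertex xkaq has 6 neighbors: wmhw, hopr, vclb, vccv, qsts, jfjo.
Every vertex has degree 6 (N=13); strongly regular (13,6,2,3).
The 3 distinct eigenvalues: [6.0, 1.3028, -2.3028].
Lovász (edge-transitive): ϑ = −13·(-sqrt(13)/2 - 1/2)/((6)−(-sqrt(13)/2 - 1/2)) = sqrt(13).
ϑ(G) ≈ 3.605551.

sqrt(13)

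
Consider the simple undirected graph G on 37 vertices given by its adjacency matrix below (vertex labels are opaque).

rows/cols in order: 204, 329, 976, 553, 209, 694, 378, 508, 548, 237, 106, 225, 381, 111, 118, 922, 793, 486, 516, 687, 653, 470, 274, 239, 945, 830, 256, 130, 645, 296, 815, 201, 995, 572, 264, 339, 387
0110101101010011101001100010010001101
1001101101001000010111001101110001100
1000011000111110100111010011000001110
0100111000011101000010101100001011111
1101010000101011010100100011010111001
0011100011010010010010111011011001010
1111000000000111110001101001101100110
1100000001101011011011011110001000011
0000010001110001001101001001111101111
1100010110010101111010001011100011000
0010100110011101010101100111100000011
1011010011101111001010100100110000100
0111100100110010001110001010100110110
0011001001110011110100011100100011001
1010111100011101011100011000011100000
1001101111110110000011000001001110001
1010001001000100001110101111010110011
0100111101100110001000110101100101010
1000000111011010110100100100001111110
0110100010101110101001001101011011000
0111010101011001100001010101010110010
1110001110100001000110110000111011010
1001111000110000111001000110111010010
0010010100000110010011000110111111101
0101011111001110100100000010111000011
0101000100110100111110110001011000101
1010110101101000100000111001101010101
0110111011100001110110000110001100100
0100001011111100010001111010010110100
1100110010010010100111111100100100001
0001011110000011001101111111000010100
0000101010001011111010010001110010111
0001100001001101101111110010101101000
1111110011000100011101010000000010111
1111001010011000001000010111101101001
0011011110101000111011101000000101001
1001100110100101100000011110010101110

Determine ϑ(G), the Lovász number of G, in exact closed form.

N(470) = {204, 329, 976, 378, 508, 548, 106, 922, 687, 653, 274, 239, 645, 296, 815, 995, 572, 339}, |N(470)| = 18.
deg(239) = 18; N(239) = {976, 694, 508, 111, 118, 486, 653, 470, 830, 256, 645, 296, 815, 201, 995, 572, 264, 387}.
N(118) = {204, 976, 209, 694, 378, 508, 225, 381, 111, 922, 486, 516, 687, 239, 945, 296, 815, 201}, |N(118)| = 18.
Vertex 339 has 18 neighbors: 976, 553, 694, 378, 508, 548, 106, 381, 793, 486, 516, 653, 470, 274, 945, 201, 572, 387.
Every vertex has degree 18 (N=37); Paley(37): SR with (k,λ,μ)=(18,8,9).
The 3 distinct eigenvalues: [18.0, 2.5414, -3.5414].
With N=37: ϑ(G) = 37·(-(-sqrt(37)/2 - 1/2))/(18−(-sqrt(37)/2 - 1/2)) = sqrt(37).
Numerically 6.0827625.

sqrt(37)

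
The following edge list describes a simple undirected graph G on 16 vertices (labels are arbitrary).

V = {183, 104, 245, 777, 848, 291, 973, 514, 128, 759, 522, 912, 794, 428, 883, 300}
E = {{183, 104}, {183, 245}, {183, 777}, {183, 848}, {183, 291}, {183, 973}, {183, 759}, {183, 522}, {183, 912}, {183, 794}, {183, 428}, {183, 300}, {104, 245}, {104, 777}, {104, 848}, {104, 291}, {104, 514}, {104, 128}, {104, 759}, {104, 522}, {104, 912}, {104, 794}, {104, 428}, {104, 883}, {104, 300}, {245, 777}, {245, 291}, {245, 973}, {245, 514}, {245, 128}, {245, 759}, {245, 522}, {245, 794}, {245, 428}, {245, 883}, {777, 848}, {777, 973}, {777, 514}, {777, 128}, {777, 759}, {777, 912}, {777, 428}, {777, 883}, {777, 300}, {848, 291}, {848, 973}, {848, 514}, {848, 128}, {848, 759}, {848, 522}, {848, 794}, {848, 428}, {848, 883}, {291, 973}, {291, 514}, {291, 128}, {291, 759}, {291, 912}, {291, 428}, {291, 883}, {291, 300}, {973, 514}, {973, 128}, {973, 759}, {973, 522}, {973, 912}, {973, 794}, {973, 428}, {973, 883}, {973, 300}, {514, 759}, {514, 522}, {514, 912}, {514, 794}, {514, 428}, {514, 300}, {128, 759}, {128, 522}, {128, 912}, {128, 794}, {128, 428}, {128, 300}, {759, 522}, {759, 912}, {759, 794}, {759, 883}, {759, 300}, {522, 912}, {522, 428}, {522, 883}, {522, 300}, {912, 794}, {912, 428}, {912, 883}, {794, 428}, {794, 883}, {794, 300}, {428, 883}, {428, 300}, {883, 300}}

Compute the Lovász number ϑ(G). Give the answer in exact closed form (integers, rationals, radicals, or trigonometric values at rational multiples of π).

deg(883) = 12; N(883) = {104, 245, 777, 848, 291, 973, 759, 522, 912, 794, 428, 300}.
N(291) = {183, 104, 245, 848, 973, 514, 128, 759, 912, 428, 883, 300}, |N(291)| = 12.
deg(428) = 14; N(428) = {183, 104, 245, 777, 848, 291, 973, 514, 128, 522, 912, 794, 883, 300}.
deg(759) = 14; N(759) = {183, 104, 245, 777, 848, 291, 973, 514, 128, 522, 912, 794, 883, 300}.
K_{4,4,4,2,2} (perfect); ϑ(G) = α(G) = max{4,4,4,2,2} = 4.
Numerically 4.00000.
α=4, χ(Ḡ)=4; ϑ=4 lies between (collapsed).

4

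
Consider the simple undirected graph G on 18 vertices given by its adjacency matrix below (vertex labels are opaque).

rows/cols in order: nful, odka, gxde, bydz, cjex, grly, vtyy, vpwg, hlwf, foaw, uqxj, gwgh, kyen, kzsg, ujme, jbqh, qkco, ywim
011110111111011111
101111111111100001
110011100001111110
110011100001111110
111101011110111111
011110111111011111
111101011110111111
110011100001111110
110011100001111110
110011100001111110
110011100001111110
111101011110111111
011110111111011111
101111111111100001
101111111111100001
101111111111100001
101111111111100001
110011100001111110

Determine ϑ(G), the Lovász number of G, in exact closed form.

7

Vertex ywim has 11 neighbors: nful, odka, cjex, grly, vtyy, gwgh, kyen, kzsg, ujme, jbqh, qkco.
deg(gwgh) = 15; N(gwgh) = {nful, odka, gxde, bydz, grly, vpwg, hlwf, foaw, uqxj, kyen, kzsg, ujme, jbqh, qkco, ywim}.
Vertex kyen has 15 neighbors: odka, gxde, bydz, cjex, vtyy, vpwg, hlwf, foaw, uqxj, gwgh, kzsg, ujme, jbqh, qkco, ywim.
deg(qkco) = 13; N(qkco) = {nful, gxde, bydz, cjex, grly, vtyy, vpwg, hlwf, foaw, uqxj, gwgh, kyen, ywim}.
4 parts of sizes [7, 5, 3, 3]; α(G) = 7 = ϑ (perfect).
ϑ(G) ≈ 7.000000000.
Check 7 ≤ 7 ≤ 7: collapsed.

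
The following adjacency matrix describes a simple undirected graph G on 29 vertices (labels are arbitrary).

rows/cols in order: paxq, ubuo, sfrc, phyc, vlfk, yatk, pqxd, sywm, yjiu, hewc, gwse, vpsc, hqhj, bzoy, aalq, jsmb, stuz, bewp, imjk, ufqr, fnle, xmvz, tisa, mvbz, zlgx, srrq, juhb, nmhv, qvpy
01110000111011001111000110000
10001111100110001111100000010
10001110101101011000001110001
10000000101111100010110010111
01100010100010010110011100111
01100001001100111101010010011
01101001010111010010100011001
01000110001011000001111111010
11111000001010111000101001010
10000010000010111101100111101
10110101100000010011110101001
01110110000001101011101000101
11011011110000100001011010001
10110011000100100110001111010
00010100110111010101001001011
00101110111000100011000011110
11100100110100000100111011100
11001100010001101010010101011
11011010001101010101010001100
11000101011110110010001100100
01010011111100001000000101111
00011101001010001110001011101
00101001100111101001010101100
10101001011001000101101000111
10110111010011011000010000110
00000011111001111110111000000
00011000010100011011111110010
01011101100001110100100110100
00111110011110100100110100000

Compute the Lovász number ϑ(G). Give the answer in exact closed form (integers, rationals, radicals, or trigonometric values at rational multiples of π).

deg(imjk) = 14; N(imjk) = {paxq, ubuo, phyc, vlfk, pqxd, gwse, vpsc, bzoy, jsmb, bewp, ufqr, xmvz, srrq, juhb}.
deg(nmhv) = 14; N(nmhv) = {ubuo, phyc, vlfk, yatk, sywm, yjiu, bzoy, aalq, jsmb, bewp, fnle, mvbz, zlgx, juhb}.
N(phyc) = {paxq, yjiu, gwse, vpsc, hqhj, bzoy, aalq, imjk, fnle, xmvz, zlgx, juhb, nmhv, qvpy}, |N(phyc)| = 14.
N(sywm) = {ubuo, yatk, pqxd, gwse, hqhj, bzoy, ufqr, fnle, xmvz, tisa, mvbz, zlgx, srrq, nmhv}, |N(sywm)| = 14.
G on 29 vertices is 14-regular; SR(29,14,6,7) — a Paley graph.
The 3 distinct eigenvalues: [14.0, 2.193, -3.193].
λ_max=14, λ_min=-sqrt(29)/2 - 1/2; ϑ = −29·λ_min/(λ_max−λ_min) = sqrt(29).
ϑ(G) ≈ 5.385165.

sqrt(29)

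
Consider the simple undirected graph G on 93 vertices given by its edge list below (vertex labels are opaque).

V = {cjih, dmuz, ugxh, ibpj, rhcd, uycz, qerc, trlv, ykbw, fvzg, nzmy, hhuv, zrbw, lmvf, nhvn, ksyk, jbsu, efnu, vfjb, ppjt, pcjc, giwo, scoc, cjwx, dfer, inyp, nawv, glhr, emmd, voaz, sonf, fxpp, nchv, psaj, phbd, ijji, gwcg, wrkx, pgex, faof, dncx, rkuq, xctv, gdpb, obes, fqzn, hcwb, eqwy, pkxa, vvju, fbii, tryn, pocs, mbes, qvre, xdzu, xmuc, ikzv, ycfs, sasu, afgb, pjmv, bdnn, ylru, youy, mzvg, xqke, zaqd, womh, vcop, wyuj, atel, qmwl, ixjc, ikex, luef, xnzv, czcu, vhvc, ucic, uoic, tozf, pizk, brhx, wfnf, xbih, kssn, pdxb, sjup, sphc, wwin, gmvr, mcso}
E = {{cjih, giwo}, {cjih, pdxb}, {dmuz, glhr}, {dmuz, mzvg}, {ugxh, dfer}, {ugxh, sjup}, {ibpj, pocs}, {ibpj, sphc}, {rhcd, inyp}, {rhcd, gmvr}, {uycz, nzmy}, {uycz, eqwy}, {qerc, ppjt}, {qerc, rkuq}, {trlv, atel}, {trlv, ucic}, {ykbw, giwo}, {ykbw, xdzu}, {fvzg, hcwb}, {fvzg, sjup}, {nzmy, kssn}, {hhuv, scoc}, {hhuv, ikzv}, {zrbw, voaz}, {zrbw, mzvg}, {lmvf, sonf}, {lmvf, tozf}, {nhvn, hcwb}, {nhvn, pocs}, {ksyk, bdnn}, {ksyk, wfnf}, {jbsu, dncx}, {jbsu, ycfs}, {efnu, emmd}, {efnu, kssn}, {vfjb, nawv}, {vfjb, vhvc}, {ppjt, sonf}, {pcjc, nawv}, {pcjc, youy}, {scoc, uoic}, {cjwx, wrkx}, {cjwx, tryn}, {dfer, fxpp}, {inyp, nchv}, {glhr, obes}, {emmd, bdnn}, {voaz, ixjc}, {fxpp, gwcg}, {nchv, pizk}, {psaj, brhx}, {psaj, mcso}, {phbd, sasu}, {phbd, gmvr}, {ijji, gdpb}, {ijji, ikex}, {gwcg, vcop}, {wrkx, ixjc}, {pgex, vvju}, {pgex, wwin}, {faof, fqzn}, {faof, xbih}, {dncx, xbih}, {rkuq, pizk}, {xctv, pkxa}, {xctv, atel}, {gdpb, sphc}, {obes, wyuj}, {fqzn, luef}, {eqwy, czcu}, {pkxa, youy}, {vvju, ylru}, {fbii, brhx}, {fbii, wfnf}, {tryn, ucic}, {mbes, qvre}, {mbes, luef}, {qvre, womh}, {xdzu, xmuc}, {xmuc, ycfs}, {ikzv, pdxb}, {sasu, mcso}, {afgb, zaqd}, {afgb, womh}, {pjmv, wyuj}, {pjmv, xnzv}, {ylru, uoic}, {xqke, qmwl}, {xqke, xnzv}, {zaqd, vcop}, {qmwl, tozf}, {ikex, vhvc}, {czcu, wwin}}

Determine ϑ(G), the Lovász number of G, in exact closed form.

N(pocs) = {ibpj, nhvn}, |N(pocs)| = 2.
Vertex uycz has 2 neighbors: nzmy, eqwy.
deg(qmwl) = 2; N(qmwl) = {xqke, tozf}.
deg(pkxa) = 2; N(pkxa) = {xctv, youy}.
2-regular, N=93; a single 93-cycle (edge-transitive).
spec(A) ≈ [2.0, 1.995, 1.982, 1.959, 1.927, 1.887, 1.838, 1.78, 1.715, 1.642, 1.561, 1.473, 1.378, 1.277, 1.17, 1.058, 0.941, 0.82, 0.695, 0.566, 0.436, 0.303, 0.169, 0.034, -0.101, -0.236, -0.369, -0.501, -0.631, -0.758, -0.881, -1.0, -1.115, -1.224, -1.328, -1.426, -1.518, -1.602, -1.679, -1.749, -1.81, -1.864, -1.908, -1.944, -1.972, -1.99, -1.999] (distinct, 3 d.p.).
With N=93: ϑ(G) = 93·(-(-1)*2*cos(pi/93))/(2−(-2*cos(pi/93))) = 93*cos(pi/93)/(cos(pi/93) + 1).
ϑ(G) ≈ 46.486731879.
Check 46 ≤ 93*cos(pi/93)/(cos(pi/93) + 1) ≤ 47: both strict.

93*cos(pi/93)/(cos(pi/93) + 1)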